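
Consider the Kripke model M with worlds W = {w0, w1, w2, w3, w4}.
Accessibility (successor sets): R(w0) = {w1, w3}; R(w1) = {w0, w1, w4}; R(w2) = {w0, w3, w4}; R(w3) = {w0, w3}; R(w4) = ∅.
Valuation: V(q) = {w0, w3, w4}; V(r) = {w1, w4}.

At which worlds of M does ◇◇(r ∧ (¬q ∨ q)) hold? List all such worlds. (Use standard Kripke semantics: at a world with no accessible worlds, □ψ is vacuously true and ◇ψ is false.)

w0, w1, w2, w3

Let φ = ◇◇(r ∧ (¬q ∨ q)). Evaluate φ at each world:
  w0 (successors {w1, w3}): φ is true.
  w1 (successors {w0, w1, w4}): φ is true.
  w2 (successors {w0, w3, w4}): φ is true.
  w3 (successors {w0, w3}): φ is true.
  w4 (successors ∅): φ is false.
For instance, at w0:
  At w0: ◇◇(r ∧ (¬q ∨ q)) requires ◇(r ∧ (¬q ∨ q)) at some successor in {w1, w3}.
    ◇(r ∧ (¬q ∨ q)) holds at w1, so ◇◇(r ∧ (¬q ∨ q)) is true at w0.
      At w1: ◇(r ∧ (¬q ∨ q)) requires r ∧ (¬q ∨ q) at some successor in {w0, w1, w4}.
        r ∧ (¬q ∨ q) holds at w1, so ◇(r ∧ (¬q ∨ q)) is true at w1.
Satisfying worlds: {w0, w1, w2, w3}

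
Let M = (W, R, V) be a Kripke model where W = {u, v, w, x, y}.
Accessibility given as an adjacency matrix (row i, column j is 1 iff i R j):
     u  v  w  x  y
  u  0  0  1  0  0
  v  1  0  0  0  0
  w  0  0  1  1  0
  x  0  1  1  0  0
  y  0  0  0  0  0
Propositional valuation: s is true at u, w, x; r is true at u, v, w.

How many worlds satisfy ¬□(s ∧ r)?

2

Recall that □ψ holds at a world iff ψ holds at every accessible world, and ◇ψ holds iff ψ holds at some accessible world.
Let φ = ¬□(s ∧ r). Evaluate φ at each world:
  u (successors {w}): φ is false.
  v (successors {u}): φ is false.
  w (successors {w, x}): φ is true.
  x (successors {v, w}): φ is true.
  y (successors ∅): φ is false.
For instance, at x:
  At x: □(s ∧ r) is false, so ¬□(s ∧ r) is true.
    At x: □(s ∧ r) requires s ∧ r at every successor {v, w}.
      s ∧ r fails at v, so □(s ∧ r) is false at x.
Satisfying worlds: {w, x}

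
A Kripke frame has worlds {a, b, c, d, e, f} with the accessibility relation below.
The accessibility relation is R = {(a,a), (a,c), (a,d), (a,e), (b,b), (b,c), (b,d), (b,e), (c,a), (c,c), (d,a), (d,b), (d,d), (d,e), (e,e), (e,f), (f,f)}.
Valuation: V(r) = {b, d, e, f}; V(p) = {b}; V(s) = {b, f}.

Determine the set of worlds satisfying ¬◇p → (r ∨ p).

b, d, e, f

Let φ = ¬◇p → (r ∨ p). Evaluate φ at each world:
  a (successors {a, c, d, e}): φ is false.
  b (successors {b, c, d, e}): φ is true.
  c (successors {a, c}): φ is false.
  d (successors {a, b, d, e}): φ is true.
  e (successors {e, f}): φ is true.
  f (successors {f}): φ is true.
For instance, at d:
  At d: ¬◇p is false, r ∨ p is true, so ¬◇p → (r ∨ p) is true.
    At d: ◇p is true, so ¬◇p is false.
      At d: ◇p requires p at some successor in {a, b, d, e}.
        p holds at b, so ◇p is true at d.
Satisfying worlds: {b, d, e, f}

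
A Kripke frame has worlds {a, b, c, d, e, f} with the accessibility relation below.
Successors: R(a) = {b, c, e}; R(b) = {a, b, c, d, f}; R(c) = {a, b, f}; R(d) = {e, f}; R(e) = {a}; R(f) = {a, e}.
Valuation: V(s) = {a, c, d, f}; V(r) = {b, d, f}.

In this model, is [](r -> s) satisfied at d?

At d: [](r -> s) requires r -> s at every successor {e, f}.
  At e: r -> s is true.
  At f: r -> s is true.
So [](r -> s) is true at d.

Yes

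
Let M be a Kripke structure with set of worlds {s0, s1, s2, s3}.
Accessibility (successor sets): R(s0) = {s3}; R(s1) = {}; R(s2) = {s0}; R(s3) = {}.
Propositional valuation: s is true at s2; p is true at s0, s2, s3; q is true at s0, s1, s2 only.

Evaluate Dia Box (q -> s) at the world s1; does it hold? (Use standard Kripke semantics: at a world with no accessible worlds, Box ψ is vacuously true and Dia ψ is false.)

At s1: no accessible worlds, so Dia Box (q -> s) is false.

No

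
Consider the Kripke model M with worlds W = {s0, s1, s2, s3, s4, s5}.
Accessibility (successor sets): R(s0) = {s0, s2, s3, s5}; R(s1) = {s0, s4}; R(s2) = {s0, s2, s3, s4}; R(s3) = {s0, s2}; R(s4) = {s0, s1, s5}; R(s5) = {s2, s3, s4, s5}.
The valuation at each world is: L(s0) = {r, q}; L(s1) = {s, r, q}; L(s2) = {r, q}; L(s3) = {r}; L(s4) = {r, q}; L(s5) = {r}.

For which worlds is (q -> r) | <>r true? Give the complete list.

s0, s1, s2, s3, s4, s5

Let φ = (q -> r) | <>r. Evaluate φ at each world:
  s0 (successors {s0, s2, s3, s5}): φ is true.
  s1 (successors {s0, s4}): φ is true.
  s2 (successors {s0, s2, s3, s4}): φ is true.
  s3 (successors {s0, s2}): φ is true.
  s4 (successors {s0, s1, s5}): φ is true.
  s5 (successors {s2, s3, s4, s5}): φ is true.
For instance, at s5:
  At s5: q -> r is true, <>r is true, so (q -> r) | <>r is true.
    At s5: <>r requires r at some successor in {s2, s3, s4, s5}.
      r holds at s2, so <>r is true at s5.
Satisfying worlds: {s0, s1, s2, s3, s4, s5}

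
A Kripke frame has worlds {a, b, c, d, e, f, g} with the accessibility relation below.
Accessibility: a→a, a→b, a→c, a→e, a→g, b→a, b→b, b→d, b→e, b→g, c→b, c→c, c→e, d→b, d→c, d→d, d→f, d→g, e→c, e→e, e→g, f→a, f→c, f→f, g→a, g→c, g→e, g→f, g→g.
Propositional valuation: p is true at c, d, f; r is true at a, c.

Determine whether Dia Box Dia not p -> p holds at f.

Recall that Box ψ holds at a world iff ψ holds at every accessible world, and Dia ψ holds iff ψ holds at some accessible world.
At f: Dia Box Dia not p is true, p is true, so Dia Box Dia not p -> p is true.
  At f: Dia Box Dia not p requires Box Dia not p at some successor in {a, c, f}.
    Box Dia not p holds at a, so Dia Box Dia not p is true at f.
      At a: Box Dia not p requires Dia not p at every successor {a, b, c, e, g}.
        At a: Dia not p is true.
        At b: Dia not p is true.
        At c: Dia not p is true.
        At e: Dia not p is true.
        At g: Dia not p is true.
      So Box Dia not p is true at a.

Yes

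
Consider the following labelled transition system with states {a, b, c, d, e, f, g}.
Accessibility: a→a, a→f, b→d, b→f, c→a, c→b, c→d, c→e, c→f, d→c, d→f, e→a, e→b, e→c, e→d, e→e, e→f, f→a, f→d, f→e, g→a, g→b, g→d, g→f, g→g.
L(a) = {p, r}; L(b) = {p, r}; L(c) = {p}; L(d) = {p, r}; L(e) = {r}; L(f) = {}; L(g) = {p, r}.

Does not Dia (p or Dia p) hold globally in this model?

Let φ = not Dia (p or Dia p). Evaluate φ at each world:
  a (successors {a, f}): φ is false.
  b (successors {d, f}): φ is false.
  c (successors {a, b, d, e, f}): φ is false.
  d (successors {c, f}): φ is false.
  e (successors {a, b, c, d, e, f}): φ is false.
  f (successors {a, d, e}): φ is false.
  g (successors {a, b, d, f, g}): φ is false.
Detail at a (counterexample):
  At a: Dia (p or Dia p) is true, so not Dia (p or Dia p) is false.
    At a: Dia (p or Dia p) requires p or Dia p at some successor in {a, f}.
      p or Dia p holds at a, so Dia (p or Dia p) is true at a.

No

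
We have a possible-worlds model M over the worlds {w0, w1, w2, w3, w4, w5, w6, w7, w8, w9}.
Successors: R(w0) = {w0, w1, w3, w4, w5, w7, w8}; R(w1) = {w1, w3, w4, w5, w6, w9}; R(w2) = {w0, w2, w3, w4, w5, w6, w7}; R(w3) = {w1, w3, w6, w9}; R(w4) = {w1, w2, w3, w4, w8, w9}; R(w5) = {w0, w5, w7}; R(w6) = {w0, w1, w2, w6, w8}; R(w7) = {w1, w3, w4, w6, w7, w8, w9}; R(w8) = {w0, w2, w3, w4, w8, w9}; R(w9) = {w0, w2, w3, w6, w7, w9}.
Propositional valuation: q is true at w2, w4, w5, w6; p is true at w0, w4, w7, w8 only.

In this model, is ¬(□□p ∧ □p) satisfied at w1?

Recall that □ψ holds at a world iff ψ holds at every accessible world, and ◇ψ holds iff ψ holds at some accessible world.
At w1: □□p ∧ □p is false, so ¬(□□p ∧ □p) is true.
  At w1: □□p is false, □p is false, so □□p ∧ □p is false.
    At w1: □□p requires □p at every successor {w1, w3, w4, w5, w6, w9}.
      □p fails at w1, so □□p is false at w1.
    At w1: □p requires p at every successor {w1, w3, w4, w5, w6, w9}.
      p fails at w1, so □p is false at w1.

Yes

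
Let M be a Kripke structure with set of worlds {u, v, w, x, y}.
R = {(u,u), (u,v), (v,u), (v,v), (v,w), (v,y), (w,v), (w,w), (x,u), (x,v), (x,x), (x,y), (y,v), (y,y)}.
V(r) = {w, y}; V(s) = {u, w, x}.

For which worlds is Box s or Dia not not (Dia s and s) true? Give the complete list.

u, v, w, x

Let φ = Box s or Dia not not (Dia s and s). Evaluate φ at each world:
  u (successors {u, v}): φ is true.
  v (successors {u, v, w, y}): φ is true.
  w (successors {v, w}): φ is true.
  x (successors {u, v, x, y}): φ is true.
  y (successors {v, y}): φ is false.
For instance, at w:
  At w: Box s is false, Dia not not (Dia s and s) is true, so Box s or Dia not not (Dia s and s) is true.
    At w: Box s requires s at every successor {v, w}.
      s fails at v, so Box s is false at w.
    At w: Dia not not (Dia s and s) requires not not (Dia s and s) at some successor in {v, w}.
      not not (Dia s and s) holds at w, so Dia not not (Dia s and s) is true at w.
Satisfying worlds: {u, v, w, x}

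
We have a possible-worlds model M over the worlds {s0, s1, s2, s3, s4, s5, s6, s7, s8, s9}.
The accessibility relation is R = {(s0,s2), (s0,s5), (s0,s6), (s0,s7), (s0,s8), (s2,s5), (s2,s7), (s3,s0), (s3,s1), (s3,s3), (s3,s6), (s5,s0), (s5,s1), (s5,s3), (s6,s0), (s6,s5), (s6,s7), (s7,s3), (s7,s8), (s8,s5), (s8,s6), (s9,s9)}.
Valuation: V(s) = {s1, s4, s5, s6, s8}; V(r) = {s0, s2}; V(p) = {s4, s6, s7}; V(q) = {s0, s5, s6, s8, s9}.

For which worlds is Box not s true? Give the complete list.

Let φ = Box not s. Evaluate φ at each world:
  s0 (successors {s2, s5, s6, s7, s8}): φ is false.
  s1 (successors ∅): φ is true.
  s2 (successors {s5, s7}): φ is false.
  s3 (successors {s0, s1, s3, s6}): φ is false.
  s4 (successors ∅): φ is true.
  s5 (successors {s0, s1, s3}): φ is false.
  s6 (successors {s0, s5, s7}): φ is false.
  s7 (successors {s3, s8}): φ is false.
  s8 (successors {s5, s6}): φ is false.
  s9 (successors {s9}): φ is true.
For instance, at s9:
  At s9: Box not s requires not s at every successor {s9}.
    At s9: not s is true.
  So Box not s is true at s9.
Satisfying worlds: {s1, s4, s9}

s1, s4, s9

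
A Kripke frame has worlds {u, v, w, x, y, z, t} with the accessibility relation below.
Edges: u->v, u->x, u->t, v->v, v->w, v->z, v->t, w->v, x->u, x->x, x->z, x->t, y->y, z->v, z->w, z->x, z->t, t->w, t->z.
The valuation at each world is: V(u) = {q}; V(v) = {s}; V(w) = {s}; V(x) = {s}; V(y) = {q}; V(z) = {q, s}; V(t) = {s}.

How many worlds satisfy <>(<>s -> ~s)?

2

Let φ = <>(<>s -> ~s). Evaluate φ at each world:
  u (successors {v, x, t}): φ is false.
  v (successors {v, w, z, t}): φ is false.
  w (successors {v}): φ is false.
  x (successors {u, x, z, t}): φ is true.
  y (successors {y}): φ is true.
  z (successors {v, w, x, t}): φ is false.
  t (successors {w, z}): φ is false.
For instance, at u:
  At u: <>(<>s -> ~s) requires <>s -> ~s at some successor in {v, x, t}.
    At v: <>s -> ~s is false.
    At x: <>s -> ~s is false.
    At t: <>s -> ~s is false.
  So <>(<>s -> ~s) is false at u.
Satisfying worlds: {x, y}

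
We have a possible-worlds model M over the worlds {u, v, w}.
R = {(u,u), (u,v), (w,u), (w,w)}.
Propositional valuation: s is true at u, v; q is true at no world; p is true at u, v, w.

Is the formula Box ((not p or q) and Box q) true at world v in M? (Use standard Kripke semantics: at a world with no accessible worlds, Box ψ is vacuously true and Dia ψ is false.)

Yes

At v: no accessible worlds, so Box ((not p or q) and Box q) holds vacuously.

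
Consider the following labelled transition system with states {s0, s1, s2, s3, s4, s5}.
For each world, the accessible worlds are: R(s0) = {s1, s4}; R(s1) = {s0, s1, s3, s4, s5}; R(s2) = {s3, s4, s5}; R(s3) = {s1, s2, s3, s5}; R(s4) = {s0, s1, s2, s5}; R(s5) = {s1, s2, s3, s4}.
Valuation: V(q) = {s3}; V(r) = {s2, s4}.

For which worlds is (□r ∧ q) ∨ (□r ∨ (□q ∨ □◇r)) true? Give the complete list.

s0, s1, s2, s3, s4, s5

Recall that □ψ holds at a world iff ψ holds at every accessible world, and ◇ψ holds iff ψ holds at some accessible world.
Let φ = (□r ∧ q) ∨ (□r ∨ (□q ∨ □◇r)). Evaluate φ at each world:
  s0 (successors {s1, s4}): φ is true.
  s1 (successors {s0, s1, s3, s4, s5}): φ is true.
  s2 (successors {s3, s4, s5}): φ is true.
  s3 (successors {s1, s2, s3, s5}): φ is true.
  s4 (successors {s0, s1, s2, s5}): φ is true.
  s5 (successors {s1, s2, s3, s4}): φ is true.
For instance, at s1:
  At s1: □r ∧ q is false, □r ∨ (□q ∨ □◇r) is true, so (□r ∧ q) ∨ (□r ∨ (□q ∨ □◇r)) is true.
    At s1: □r is false, q is false, so □r ∧ q is false.
      At s1: □r requires r at every successor {s0, s1, s3, s4, s5}.
        r fails at s0, so □r is false at s1.
    At s1: □r is false, □q ∨ □◇r is true, so □r ∨ (□q ∨ □◇r) is true.
      At s1: □r requires r at every successor {s0, s1, s3, s4, s5}.
        r fails at s0, so □r is false at s1.
      At s1: □q is false, □◇r is true, so □q ∨ □◇r is true.
Satisfying worlds: {s0, s1, s2, s3, s4, s5}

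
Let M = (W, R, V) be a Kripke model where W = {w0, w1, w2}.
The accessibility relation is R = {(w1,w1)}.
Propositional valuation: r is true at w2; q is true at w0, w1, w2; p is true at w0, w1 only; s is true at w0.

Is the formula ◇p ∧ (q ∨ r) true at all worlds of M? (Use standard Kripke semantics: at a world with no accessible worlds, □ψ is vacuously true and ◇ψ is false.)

No

Recall that ◇ψ holds at a world iff ψ holds at some accessible world.
Let φ = ◇p ∧ (q ∨ r). Evaluate φ at each world:
  w0 (successors ∅): φ is false.
  w1 (successors {w1}): φ is true.
  w2 (successors ∅): φ is false.
Detail at w0 (counterexample):
  At w0: ◇p is false, q ∨ r is true, so ◇p ∧ (q ∨ r) is false.
    At w0: no accessible worlds, so ◇p is false.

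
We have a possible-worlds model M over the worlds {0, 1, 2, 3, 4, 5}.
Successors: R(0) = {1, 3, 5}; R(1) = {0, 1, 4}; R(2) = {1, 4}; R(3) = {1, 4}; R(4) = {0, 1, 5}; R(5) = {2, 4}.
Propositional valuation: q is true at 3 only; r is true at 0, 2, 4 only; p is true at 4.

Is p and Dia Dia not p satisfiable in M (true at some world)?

Let φ = p and Dia Dia not p. Evaluate φ at each world:
  0 (successors {1, 3, 5}): φ is false.
  1 (successors {0, 1, 4}): φ is false.
  2 (successors {1, 4}): φ is false.
  3 (successors {1, 4}): φ is false.
  4 (successors {0, 1, 5}): φ is true.
  5 (successors {2, 4}): φ is false.
Detail at 4 (witness):
  At 4: p is true, Dia Dia not p is true, so p and Dia Dia not p is true.
    At 4: Dia Dia not p requires Dia not p at some successor in {0, 1, 5}.
      Dia not p holds at 0, so Dia Dia not p is true at 4.

Yes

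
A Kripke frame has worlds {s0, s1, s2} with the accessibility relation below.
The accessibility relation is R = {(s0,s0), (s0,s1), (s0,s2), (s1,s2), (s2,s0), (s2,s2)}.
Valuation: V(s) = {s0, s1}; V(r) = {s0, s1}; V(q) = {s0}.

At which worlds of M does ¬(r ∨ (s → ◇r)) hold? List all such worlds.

Let φ = ¬(r ∨ (s → ◇r)). Evaluate φ at each world:
  s0 (successors {s0, s1, s2}): φ is false.
  s1 (successors {s2}): φ is false.
  s2 (successors {s0, s2}): φ is false.
For instance, at s1:
  At s1: r ∨ (s → ◇r) is true, so ¬(r ∨ (s → ◇r)) is false.
    At s1: r is true, s → ◇r is false, so r ∨ (s → ◇r) is true.
      At s1: s is true, ◇r is false, so s → ◇r is false.
Satisfying worlds: none.

none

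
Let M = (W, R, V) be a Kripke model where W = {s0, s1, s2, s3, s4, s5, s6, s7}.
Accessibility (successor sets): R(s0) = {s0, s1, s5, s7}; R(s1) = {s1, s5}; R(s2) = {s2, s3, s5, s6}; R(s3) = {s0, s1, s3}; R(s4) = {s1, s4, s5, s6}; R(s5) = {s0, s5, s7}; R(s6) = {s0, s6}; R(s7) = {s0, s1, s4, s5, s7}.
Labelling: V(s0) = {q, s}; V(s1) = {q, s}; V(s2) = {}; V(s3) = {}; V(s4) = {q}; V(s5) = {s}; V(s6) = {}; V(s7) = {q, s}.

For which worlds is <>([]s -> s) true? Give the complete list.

Let φ = <>([]s -> s). Evaluate φ at each world:
  s0 (successors {s0, s1, s5, s7}): φ is true.
  s1 (successors {s1, s5}): φ is true.
  s2 (successors {s2, s3, s5, s6}): φ is true.
  s3 (successors {s0, s1, s3}): φ is true.
  s4 (successors {s1, s4, s5, s6}): φ is true.
  s5 (successors {s0, s5, s7}): φ is true.
  s6 (successors {s0, s6}): φ is true.
  s7 (successors {s0, s1, s4, s5, s7}): φ is true.
For instance, at s0:
  At s0: <>([]s -> s) requires []s -> s at some successor in {s0, s1, s5, s7}.
    []s -> s holds at s0, so <>([]s -> s) is true at s0.
      At s0: []s is true, s is true, so []s -> s is true.
Satisfying worlds: {s0, s1, s2, s3, s4, s5, s6, s7}

s0, s1, s2, s3, s4, s5, s6, s7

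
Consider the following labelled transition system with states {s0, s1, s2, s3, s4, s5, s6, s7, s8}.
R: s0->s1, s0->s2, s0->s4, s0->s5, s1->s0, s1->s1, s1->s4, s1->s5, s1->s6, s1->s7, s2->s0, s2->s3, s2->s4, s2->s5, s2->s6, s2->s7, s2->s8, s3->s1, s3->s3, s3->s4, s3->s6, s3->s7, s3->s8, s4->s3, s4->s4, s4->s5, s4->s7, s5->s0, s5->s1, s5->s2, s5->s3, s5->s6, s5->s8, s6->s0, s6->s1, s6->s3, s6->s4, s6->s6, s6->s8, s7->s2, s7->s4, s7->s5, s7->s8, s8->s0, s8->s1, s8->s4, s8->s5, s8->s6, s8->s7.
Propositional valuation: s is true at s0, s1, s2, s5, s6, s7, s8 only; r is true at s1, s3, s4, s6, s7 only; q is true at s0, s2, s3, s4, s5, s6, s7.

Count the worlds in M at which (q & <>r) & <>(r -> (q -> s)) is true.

Let φ = (q & <>r) & <>(r -> (q -> s)). Evaluate φ at each world:
  s0 (successors {s1, s2, s4, s5}): φ is true.
  s1 (successors {s0, s1, s4, s5, s6, s7}): φ is false.
  s2 (successors {s0, s3, s4, s5, s6, s7, s8}): φ is true.
  s3 (successors {s1, s3, s4, s6, s7, s8}): φ is true.
  s4 (successors {s3, s4, s5, s7}): φ is true.
  s5 (successors {s0, s1, s2, s3, s6, s8}): φ is true.
  s6 (successors {s0, s1, s3, s4, s6, s8}): φ is true.
  s7 (successors {s2, s4, s5, s8}): φ is true.
  s8 (successors {s0, s1, s4, s5, s6, s7}): φ is false.
For instance, at s2:
  At s2: q & <>r is true, <>(r -> (q -> s)) is true, so (q & <>r) & <>(r -> (q -> s)) is true.
    At s2: q is true, <>r is true, so q & <>r is true.
      At s2: <>r requires r at some successor in {s0, s3, s4, s5, s6, s7, s8}.
        r holds at s3, so <>r is true at s2.
    At s2: <>(r -> (q -> s)) requires r -> (q -> s) at some successor in {s0, s3, s4, s5, s6, s7, s8}.
      r -> (q -> s) holds at s0, so <>(r -> (q -> s)) is true at s2.
Satisfying worlds: {s0, s2, s3, s4, s5, s6, s7}

7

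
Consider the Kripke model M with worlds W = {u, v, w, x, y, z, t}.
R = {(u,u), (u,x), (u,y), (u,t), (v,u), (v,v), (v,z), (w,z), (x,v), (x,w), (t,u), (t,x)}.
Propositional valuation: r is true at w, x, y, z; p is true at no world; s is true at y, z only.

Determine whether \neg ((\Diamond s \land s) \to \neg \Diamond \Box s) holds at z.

Recall that \Box ψ holds at a world iff ψ holds at every accessible world, and \Diamond ψ holds iff ψ holds at some accessible world.
At z: (\Diamond s \land s) \to \neg \Diamond \Box s is true, so \neg ((\Diamond s \land s) \to \neg \Diamond \Box s) is false.
  At z: \Diamond s \land s is false, \neg \Diamond \Box s is true, so (\Diamond s \land s) \to \neg \Diamond \Box s is true.
    At z: \Diamond s is false, s is true, so \Diamond s \land s is false.
      At z: no accessible worlds, so \Diamond s is false.
    At z: \Diamond \Box s is false, so \neg \Diamond \Box s is true.
      At z: no accessible worlds, so \Diamond \Box s is false.

No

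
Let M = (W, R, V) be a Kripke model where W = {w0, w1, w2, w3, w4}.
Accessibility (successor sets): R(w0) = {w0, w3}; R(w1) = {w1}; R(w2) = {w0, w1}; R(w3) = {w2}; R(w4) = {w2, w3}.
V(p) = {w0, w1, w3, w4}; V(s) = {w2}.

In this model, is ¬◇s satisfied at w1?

Recall that ◇ψ holds at a world iff ψ holds at some accessible world.
At w1: ◇s is false, so ¬◇s is true.
  At w1: ◇s requires s at some successor in {w1}.
    At w1: s is false.
  So ◇s is false at w1.

Yes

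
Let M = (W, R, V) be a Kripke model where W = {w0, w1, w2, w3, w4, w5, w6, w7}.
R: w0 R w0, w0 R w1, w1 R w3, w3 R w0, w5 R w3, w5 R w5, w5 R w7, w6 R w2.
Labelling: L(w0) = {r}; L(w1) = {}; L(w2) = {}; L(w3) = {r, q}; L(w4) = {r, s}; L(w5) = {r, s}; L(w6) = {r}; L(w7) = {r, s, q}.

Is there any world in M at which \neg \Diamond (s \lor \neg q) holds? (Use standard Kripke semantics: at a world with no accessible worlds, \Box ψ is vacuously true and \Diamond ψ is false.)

Let φ = \neg \Diamond (s \lor \neg q). Evaluate φ at each world:
  w0 (successors {w0, w1}): φ is false.
  w1 (successors {w3}): φ is true.
  w2 (successors ∅): φ is true.
  w3 (successors {w0}): φ is false.
  w4 (successors ∅): φ is true.
  w5 (successors {w3, w5, w7}): φ is false.
  w6 (successors {w2}): φ is false.
  w7 (successors ∅): φ is true.
Detail at w1 (witness):
  At w1: \Diamond (s \lor \neg q) is false, so \neg \Diamond (s \lor \neg q) is true.
    At w1: \Diamond (s \lor \neg q) requires s \lor \neg q at some successor in {w3}.
      At w3: s \lor \neg q is false.
    So \Diamond (s \lor \neg q) is false at w1.

Yes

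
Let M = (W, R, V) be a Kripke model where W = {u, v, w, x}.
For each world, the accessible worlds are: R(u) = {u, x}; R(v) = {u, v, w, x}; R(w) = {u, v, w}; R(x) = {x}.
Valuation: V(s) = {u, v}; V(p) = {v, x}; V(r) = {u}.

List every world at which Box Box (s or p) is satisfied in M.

Recall that Box ψ holds at a world iff ψ holds at every accessible world, and Dia ψ holds iff ψ holds at some accessible world.
Let φ = Box Box (s or p). Evaluate φ at each world:
  u (successors {u, x}): φ is true.
  v (successors {u, v, w, x}): φ is false.
  w (successors {u, v, w}): φ is false.
  x (successors {x}): φ is true.
For instance, at u:
  At u: Box Box (s or p) requires Box (s or p) at every successor {u, x}.
      At u: Box (s or p) requires s or p at every successor {u, x}.
        At u: s or p is true.
        At x: s or p is true.
      So Box (s or p) is true at u.
      At x: Box (s or p) requires s or p at every successor {x}.
        At x: s or p is true.
      So Box (s or p) is true at x.
  So Box Box (s or p) is true at u.
Satisfying worlds: {u, x}

u, x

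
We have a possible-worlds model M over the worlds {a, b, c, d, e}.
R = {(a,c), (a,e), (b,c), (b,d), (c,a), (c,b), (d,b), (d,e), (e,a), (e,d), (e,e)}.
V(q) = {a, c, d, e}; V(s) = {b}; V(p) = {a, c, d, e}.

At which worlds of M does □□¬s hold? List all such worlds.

Let φ = □□¬s. Evaluate φ at each world:
  a (successors {c, e}): φ is false.
  b (successors {c, d}): φ is false.
  c (successors {a, b}): φ is true.
  d (successors {b, e}): φ is true.
  e (successors {a, d, e}): φ is false.
For instance, at e:
  At e: □□¬s requires □¬s at every successor {a, d, e}.
    □¬s fails at d, so □□¬s is false at e.
      At d: □¬s requires ¬s at every successor {b, e}.
        ¬s fails at b, so □¬s is false at d.
Satisfying worlds: {c, d}

c, d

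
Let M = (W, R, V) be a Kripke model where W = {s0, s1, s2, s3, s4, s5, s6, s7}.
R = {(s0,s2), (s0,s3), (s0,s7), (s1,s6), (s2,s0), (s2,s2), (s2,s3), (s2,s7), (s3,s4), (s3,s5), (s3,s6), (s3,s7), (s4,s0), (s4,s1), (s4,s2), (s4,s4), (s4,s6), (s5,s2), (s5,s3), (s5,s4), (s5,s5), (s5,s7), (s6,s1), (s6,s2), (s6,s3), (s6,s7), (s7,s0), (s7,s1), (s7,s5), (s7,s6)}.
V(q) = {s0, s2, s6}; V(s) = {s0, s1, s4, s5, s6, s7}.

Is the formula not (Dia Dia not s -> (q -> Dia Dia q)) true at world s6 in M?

No

Recall that Dia ψ holds at a world iff ψ holds at some accessible world.
At s6: Dia Dia not s -> (q -> Dia Dia q) is true, so not (Dia Dia not s -> (q -> Dia Dia q)) is false.
  At s6: Dia Dia not s is true, q -> Dia Dia q is true, so Dia Dia not s -> (q -> Dia Dia q) is true.
    At s6: Dia Dia not s requires Dia not s at some successor in {s1, s2, s3, s7}.
      Dia not s holds at s2, so Dia Dia not s is true at s6.
    At s6: q is true, Dia Dia q is true, so q -> Dia Dia q is true.
      At s6: Dia Dia q requires Dia q at some successor in {s1, s2, s3, s7}.
        Dia q holds at s1, so Dia Dia q is true at s6.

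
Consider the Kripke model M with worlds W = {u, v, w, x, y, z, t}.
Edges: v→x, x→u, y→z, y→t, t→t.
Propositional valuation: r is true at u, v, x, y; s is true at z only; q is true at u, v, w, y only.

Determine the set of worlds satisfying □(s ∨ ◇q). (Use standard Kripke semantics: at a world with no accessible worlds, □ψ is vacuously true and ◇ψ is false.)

Recall that □ψ holds at a world iff ψ holds at every accessible world, and ◇ψ holds iff ψ holds at some accessible world.
Let φ = □(s ∨ ◇q). Evaluate φ at each world:
  u (successors ∅): φ is true.
  v (successors {x}): φ is true.
  w (successors ∅): φ is true.
  x (successors {u}): φ is false.
  y (successors {z, t}): φ is false.
  z (successors ∅): φ is true.
  t (successors {t}): φ is false.
For instance, at x:
  At x: □(s ∨ ◇q) requires s ∨ ◇q at every successor {u}.
    s ∨ ◇q fails at u, so □(s ∨ ◇q) is false at x.
      At u: s is false, ◇q is false, so s ∨ ◇q is false.
Satisfying worlds: {u, v, w, z}

u, v, w, z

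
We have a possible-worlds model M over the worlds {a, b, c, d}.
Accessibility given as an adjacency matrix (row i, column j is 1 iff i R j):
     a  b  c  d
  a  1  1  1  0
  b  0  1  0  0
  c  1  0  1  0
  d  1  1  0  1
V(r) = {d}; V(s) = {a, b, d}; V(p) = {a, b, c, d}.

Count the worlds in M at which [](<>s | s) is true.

Let φ = [](<>s | s). Evaluate φ at each world:
  a (successors {a, b, c}): φ is true.
  b (successors {b}): φ is true.
  c (successors {a, c}): φ is true.
  d (successors {a, b, d}): φ is true.
For instance, at a:
  At a: [](<>s | s) requires <>s | s at every successor {a, b, c}.
      At a: <>s is true, s is true, so <>s | s is true.
      At b: <>s is true, s is true, so <>s | s is true.
      At c: <>s is true, s is false, so <>s | s is true.
  So [](<>s | s) is true at a.
Satisfying worlds: {a, b, c, d}

4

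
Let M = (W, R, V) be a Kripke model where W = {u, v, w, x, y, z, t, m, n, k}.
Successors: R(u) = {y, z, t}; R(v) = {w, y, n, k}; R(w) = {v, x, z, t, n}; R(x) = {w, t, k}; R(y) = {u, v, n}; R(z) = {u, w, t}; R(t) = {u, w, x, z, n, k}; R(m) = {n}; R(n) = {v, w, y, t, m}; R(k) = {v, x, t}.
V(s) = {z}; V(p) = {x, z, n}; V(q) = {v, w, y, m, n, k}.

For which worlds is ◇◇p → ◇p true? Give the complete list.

Let φ = ◇◇p → ◇p. Evaluate φ at each world:
  u (successors {y, z, t}): φ is true.
  v (successors {w, y, n, k}): φ is true.
  w (successors {v, x, z, t, n}): φ is true.
  x (successors {w, t, k}): φ is false.
  y (successors {u, v, n}): φ is true.
  z (successors {u, w, t}): φ is false.
  t (successors {u, w, x, z, n, k}): φ is true.
  m (successors {n}): φ is true.
  n (successors {v, w, y, t, m}): φ is false.
  k (successors {v, x, t}): φ is true.
For instance, at v:
  At v: ◇◇p is true, ◇p is true, so ◇◇p → ◇p is true.
    At v: ◇◇p requires ◇p at some successor in {w, y, n, k}.
      ◇p holds at w, so ◇◇p is true at v.
    At v: ◇p requires p at some successor in {w, y, n, k}.
      p holds at n, so ◇p is true at v.
Satisfying worlds: {u, v, w, y, t, m, k}

u, v, w, y, t, m, k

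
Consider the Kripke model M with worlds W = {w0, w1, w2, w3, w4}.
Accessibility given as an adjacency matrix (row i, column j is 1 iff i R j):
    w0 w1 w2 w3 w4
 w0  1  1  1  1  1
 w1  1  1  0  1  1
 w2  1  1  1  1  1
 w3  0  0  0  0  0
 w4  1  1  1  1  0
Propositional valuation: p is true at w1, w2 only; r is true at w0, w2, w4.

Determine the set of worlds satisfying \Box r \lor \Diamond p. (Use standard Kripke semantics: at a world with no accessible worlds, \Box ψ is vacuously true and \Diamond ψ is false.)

Recall that \Box ψ holds at a world iff ψ holds at every accessible world, and \Diamond ψ holds iff ψ holds at some accessible world.
Let φ = \Box r \lor \Diamond p. Evaluate φ at each world:
  w0 (successors {w0, w1, w2, w3, w4}): φ is true.
  w1 (successors {w0, w1, w3, w4}): φ is true.
  w2 (successors {w0, w1, w2, w3, w4}): φ is true.
  w3 (successors ∅): φ is true.
  w4 (successors {w0, w1, w2, w3}): φ is true.
For instance, at w0:
  At w0: \Box r is false, \Diamond p is true, so \Box r \lor \Diamond p is true.
    At w0: \Box r requires r at every successor {w0, w1, w2, w3, w4}.
      r fails at w1, so \Box r is false at w0.
    At w0: \Diamond p requires p at some successor in {w0, w1, w2, w3, w4}.
      p holds at w1, so \Diamond p is true at w0.
Satisfying worlds: {w0, w1, w2, w3, w4}

w0, w1, w2, w3, w4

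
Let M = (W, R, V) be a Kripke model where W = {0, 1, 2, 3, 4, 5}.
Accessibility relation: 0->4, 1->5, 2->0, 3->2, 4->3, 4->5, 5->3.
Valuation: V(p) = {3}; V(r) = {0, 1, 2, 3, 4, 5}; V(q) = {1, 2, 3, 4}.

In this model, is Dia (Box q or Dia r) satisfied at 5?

At 5: Dia (Box q or Dia r) requires Box q or Dia r at some successor in {3}.
  Box q or Dia r holds at 3, so Dia (Box q or Dia r) is true at 5.
    At 3: Box q is true, Dia r is true, so Box q or Dia r is true.
      At 3: Box q requires q at every successor {2}.
        At 2: q is true.
      So Box q is true at 3.
      At 3: Dia r requires r at some successor in {2}.
        r holds at 2, so Dia r is true at 3.

Yes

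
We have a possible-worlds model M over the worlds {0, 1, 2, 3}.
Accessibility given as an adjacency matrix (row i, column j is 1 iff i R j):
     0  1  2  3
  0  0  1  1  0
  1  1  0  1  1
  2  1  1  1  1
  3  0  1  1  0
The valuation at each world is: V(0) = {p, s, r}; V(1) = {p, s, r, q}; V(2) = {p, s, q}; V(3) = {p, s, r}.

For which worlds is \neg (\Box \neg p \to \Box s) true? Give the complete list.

Let φ = \neg (\Box \neg p \to \Box s). Evaluate φ at each world:
  0 (successors {1, 2}): φ is false.
  1 (successors {0, 2, 3}): φ is false.
  2 (successors {0, 1, 2, 3}): φ is false.
  3 (successors {1, 2}): φ is false.
For instance, at 0:
  At 0: \Box \neg p \to \Box s is true, so \neg (\Box \neg p \to \Box s) is false.
    At 0: \Box \neg p is false, \Box s is true, so \Box \neg p \to \Box s is true.
      At 0: \Box \neg p requires \neg p at every successor {1, 2}.
        \neg p fails at 1, so \Box \neg p is false at 0.
      At 0: \Box s requires s at every successor {1, 2}.
        At 1: s is true.
        At 2: s is true.
      So \Box s is true at 0.
Satisfying worlds: none.

none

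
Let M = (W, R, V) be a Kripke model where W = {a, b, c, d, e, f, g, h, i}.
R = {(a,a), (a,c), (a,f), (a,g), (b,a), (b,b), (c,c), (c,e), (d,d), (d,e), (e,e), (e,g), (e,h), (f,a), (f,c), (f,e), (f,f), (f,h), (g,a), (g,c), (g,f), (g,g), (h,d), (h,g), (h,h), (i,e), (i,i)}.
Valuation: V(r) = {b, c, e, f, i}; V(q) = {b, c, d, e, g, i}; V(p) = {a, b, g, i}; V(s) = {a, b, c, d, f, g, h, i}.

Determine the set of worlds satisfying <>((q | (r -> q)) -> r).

Let φ = <>((q | (r -> q)) -> r). Evaluate φ at each world:
  a (successors {a, c, f, g}): φ is true.
  b (successors {a, b}): φ is true.
  c (successors {c, e}): φ is true.
  d (successors {d, e}): φ is true.
  e (successors {e, g, h}): φ is true.
  f (successors {a, c, e, f, h}): φ is true.
  g (successors {a, c, f, g}): φ is true.
  h (successors {d, g, h}): φ is false.
  i (successors {e, i}): φ is true.
For instance, at e:
  At e: <>((q | (r -> q)) -> r) requires (q | (r -> q)) -> r at some successor in {e, g, h}.
    (q | (r -> q)) -> r holds at e, so <>((q | (r -> q)) -> r) is true at e.
Satisfying worlds: {a, b, c, d, e, f, g, i}

a, b, c, d, e, f, g, i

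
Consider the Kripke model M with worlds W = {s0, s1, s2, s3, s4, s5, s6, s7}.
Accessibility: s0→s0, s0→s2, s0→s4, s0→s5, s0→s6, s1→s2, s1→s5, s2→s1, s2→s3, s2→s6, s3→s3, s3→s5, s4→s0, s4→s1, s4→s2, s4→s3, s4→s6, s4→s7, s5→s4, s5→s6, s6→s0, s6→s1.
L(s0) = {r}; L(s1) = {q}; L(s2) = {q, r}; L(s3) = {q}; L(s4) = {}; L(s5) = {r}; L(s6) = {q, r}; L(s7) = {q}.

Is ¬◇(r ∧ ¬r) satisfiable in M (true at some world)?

Recall that ◇ψ holds at a world iff ψ holds at some accessible world.
Let φ = ¬◇(r ∧ ¬r). Evaluate φ at each world:
  s0 (successors {s0, s2, s4, s5, s6}): φ is true.
  s1 (successors {s2, s5}): φ is true.
  s2 (successors {s1, s3, s6}): φ is true.
  s3 (successors {s3, s5}): φ is true.
  s4 (successors {s0, s1, s2, s3, s6, s7}): φ is true.
  s5 (successors {s4, s6}): φ is true.
  s6 (successors {s0, s1}): φ is true.
  s7 (successors ∅): φ is true.
Detail at s0 (witness):
  At s0: ◇(r ∧ ¬r) is false, so ¬◇(r ∧ ¬r) is true.
    At s0: ◇(r ∧ ¬r) requires r ∧ ¬r at some successor in {s0, s2, s4, s5, s6}.
      At s0: r ∧ ¬r is false.
      At s2: r ∧ ¬r is false.
      At s4: r ∧ ¬r is false.
      At s5: r ∧ ¬r is false.
      At s6: r ∧ ¬r is false.
    So ◇(r ∧ ¬r) is false at s0.

Yes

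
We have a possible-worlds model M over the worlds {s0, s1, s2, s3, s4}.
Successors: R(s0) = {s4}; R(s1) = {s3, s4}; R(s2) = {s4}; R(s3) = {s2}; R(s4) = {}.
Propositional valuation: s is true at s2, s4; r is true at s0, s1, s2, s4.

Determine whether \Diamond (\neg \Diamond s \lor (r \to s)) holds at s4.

Recall that \Diamond ψ holds at a world iff ψ holds at some accessible world.
At s4: no accessible worlds, so \Diamond (\neg \Diamond s \lor (r \to s)) is false.

No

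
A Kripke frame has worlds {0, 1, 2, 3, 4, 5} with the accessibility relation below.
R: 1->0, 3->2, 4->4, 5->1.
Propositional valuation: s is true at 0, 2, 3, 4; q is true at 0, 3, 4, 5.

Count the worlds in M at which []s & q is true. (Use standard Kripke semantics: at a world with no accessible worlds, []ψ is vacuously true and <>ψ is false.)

Let φ = []s & q. Evaluate φ at each world:
  0 (successors ∅): φ is true.
  1 (successors {0}): φ is false.
  2 (successors ∅): φ is false.
  3 (successors {2}): φ is true.
  4 (successors {4}): φ is true.
  5 (successors {1}): φ is false.
For instance, at 3:
  At 3: []s is true, q is true, so []s & q is true.
    At 3: []s requires s at every successor {2}.
      At 2: s is true.
    So []s is true at 3.
Satisfying worlds: {0, 3, 4}

3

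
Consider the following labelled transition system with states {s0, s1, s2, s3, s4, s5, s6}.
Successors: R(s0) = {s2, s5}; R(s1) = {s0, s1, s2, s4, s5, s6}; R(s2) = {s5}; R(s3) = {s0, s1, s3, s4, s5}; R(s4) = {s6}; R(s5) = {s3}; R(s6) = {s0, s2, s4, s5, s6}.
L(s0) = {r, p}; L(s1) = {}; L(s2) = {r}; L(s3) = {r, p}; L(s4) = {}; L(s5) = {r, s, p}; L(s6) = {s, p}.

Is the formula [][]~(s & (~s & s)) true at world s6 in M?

Yes

At s6: [][]~(s & (~s & s)) requires []~(s & (~s & s)) at every successor {s0, s2, s4, s5, s6}.
  At s0: []~(s & (~s & s)) is true.
  At s2: []~(s & (~s & s)) is true.
  At s4: []~(s & (~s & s)) is true.
  At s5: []~(s & (~s & s)) is true.
  At s6: []~(s & (~s & s)) is true.
So [][]~(s & (~s & s)) is true at s6.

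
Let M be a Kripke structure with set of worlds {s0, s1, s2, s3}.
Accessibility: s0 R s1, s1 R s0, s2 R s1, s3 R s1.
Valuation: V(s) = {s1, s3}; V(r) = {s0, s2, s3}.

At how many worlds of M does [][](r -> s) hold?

Let φ = [][](r -> s). Evaluate φ at each world:
  s0 (successors {s1}): φ is false.
  s1 (successors {s0}): φ is true.
  s2 (successors {s1}): φ is false.
  s3 (successors {s1}): φ is false.
For instance, at s0:
  At s0: [][](r -> s) requires [](r -> s) at every successor {s1}.
    [](r -> s) fails at s1, so [][](r -> s) is false at s0.
      At s1: [](r -> s) requires r -> s at every successor {s0}.
        r -> s fails at s0, so [](r -> s) is false at s1.
Satisfying worlds: {s1}

1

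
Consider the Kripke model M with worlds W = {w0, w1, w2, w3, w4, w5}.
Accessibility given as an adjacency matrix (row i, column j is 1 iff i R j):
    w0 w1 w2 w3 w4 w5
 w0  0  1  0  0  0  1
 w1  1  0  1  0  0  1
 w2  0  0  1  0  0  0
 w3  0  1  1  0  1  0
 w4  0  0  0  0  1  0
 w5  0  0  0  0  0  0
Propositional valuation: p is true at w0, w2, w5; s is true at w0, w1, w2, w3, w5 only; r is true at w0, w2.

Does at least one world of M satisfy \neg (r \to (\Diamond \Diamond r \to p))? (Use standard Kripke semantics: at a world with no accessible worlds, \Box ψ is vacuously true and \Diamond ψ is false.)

Let φ = \neg (r \to (\Diamond \Diamond r \to p)). Evaluate φ at each world:
  w0 (successors {w1, w5}): φ is false.
  w1 (successors {w0, w2, w5}): φ is false.
  w2 (successors {w2}): φ is false.
  w3 (successors {w1, w2, w4}): φ is false.
  w4 (successors {w4}): φ is false.
  w5 (successors ∅): φ is false.
For instance, at w4:
  At w4: r \to (\Diamond \Diamond r \to p) is true, so \neg (r \to (\Diamond \Diamond r \to p)) is false.
    At w4: r is false, \Diamond \Diamond r \to p is true, so r \to (\Diamond \Diamond r \to p) is true.
      At w4: \Diamond \Diamond r is false, p is false, so \Diamond \Diamond r \to p is true.

No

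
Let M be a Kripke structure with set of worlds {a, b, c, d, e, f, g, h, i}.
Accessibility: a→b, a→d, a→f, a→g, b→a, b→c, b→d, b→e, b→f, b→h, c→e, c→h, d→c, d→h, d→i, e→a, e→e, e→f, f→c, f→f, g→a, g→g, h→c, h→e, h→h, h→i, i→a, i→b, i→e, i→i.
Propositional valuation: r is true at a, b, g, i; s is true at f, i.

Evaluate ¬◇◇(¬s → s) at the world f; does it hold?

At f: ◇◇(¬s → s) is true, so ¬◇◇(¬s → s) is false.
  At f: ◇◇(¬s → s) requires ◇(¬s → s) at some successor in {c, f}.
    ◇(¬s → s) holds at f, so ◇◇(¬s → s) is true at f.
      At f: ◇(¬s → s) requires ¬s → s at some successor in {c, f}.
        ¬s → s holds at f, so ◇(¬s → s) is true at f.

No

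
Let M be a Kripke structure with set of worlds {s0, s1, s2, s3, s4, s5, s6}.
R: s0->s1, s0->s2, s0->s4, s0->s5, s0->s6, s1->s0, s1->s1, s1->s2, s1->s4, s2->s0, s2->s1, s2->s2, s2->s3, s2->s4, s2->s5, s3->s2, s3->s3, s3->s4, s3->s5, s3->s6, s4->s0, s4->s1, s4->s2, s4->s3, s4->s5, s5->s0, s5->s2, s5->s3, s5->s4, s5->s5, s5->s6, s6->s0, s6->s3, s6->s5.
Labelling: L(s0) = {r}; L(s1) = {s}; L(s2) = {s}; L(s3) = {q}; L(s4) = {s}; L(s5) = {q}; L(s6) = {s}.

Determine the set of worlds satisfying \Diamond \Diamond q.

s0, s1, s2, s3, s4, s5, s6

Let φ = \Diamond \Diamond q. Evaluate φ at each world:
  s0 (successors {s1, s2, s4, s5, s6}): φ is true.
  s1 (successors {s0, s1, s2, s4}): φ is true.
  s2 (successors {s0, s1, s2, s3, s4, s5}): φ is true.
  s3 (successors {s2, s3, s4, s5, s6}): φ is true.
  s4 (successors {s0, s1, s2, s3, s5}): φ is true.
  s5 (successors {s0, s2, s3, s4, s5, s6}): φ is true.
  s6 (successors {s0, s3, s5}): φ is true.
For instance, at s5:
  At s5: \Diamond \Diamond q requires \Diamond q at some successor in {s0, s2, s3, s4, s5, s6}.
    \Diamond q holds at s0, so \Diamond \Diamond q is true at s5.
      At s0: \Diamond q requires q at some successor in {s1, s2, s4, s5, s6}.
        q holds at s5, so \Diamond q is true at s0.
Satisfying worlds: {s0, s1, s2, s3, s4, s5, s6}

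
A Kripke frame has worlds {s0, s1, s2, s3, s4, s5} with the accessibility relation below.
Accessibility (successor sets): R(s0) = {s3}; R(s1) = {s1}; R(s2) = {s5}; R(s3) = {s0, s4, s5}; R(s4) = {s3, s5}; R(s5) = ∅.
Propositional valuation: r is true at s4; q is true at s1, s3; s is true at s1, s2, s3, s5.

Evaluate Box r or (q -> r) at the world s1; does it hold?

At s1: Box r is false, q -> r is false, so Box r or (q -> r) is false.
  At s1: Box r requires r at every successor {s1}.
    r fails at s1, so Box r is false at s1.

No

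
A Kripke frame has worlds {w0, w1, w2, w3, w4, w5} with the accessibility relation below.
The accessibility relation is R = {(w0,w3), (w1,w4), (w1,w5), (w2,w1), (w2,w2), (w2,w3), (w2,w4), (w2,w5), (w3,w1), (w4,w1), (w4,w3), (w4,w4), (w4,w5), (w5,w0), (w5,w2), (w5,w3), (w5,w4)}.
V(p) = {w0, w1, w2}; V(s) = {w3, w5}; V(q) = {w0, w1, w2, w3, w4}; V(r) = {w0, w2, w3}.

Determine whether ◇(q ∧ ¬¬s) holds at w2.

Recall that ◇ψ holds at a world iff ψ holds at some accessible world.
At w2: ◇(q ∧ ¬¬s) requires q ∧ ¬¬s at some successor in {w1, w2, w3, w4, w5}.
  q ∧ ¬¬s holds at w3, so ◇(q ∧ ¬¬s) is true at w2.

Yes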